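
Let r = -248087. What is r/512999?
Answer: -248087/512999 ≈ -0.48360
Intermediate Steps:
r/512999 = -248087/512999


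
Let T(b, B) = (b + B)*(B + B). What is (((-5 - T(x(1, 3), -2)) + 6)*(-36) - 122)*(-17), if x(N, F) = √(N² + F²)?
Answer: -2210 + 2448*√10 ≈ 5531.3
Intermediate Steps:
x(N, F) = √(F² + N²)
T(b, B) = 2*B*(B + b) (T(b, B) = (B + b)*(2*B) = 2*B*(B + b))
(((-5 - T(x(1, 3), -2)) + 6)*(-36) - 122)*(-17) = (((-5 - 2*(-2)*(-2 + √(3² + 1²))) + 6)*(-36) - 122)*(-17) = (((-5 - 2*(-2)*(-2 + √(9 + 1))) + 6)*(-36) - 122)*(-17) = (((-5 - 2*(-2)*(-2 + √10)) + 6)*(-36) - 122)*(-17) = (((-5 - (8 - 4*√10)) + 6)*(-36) - 122)*(-17) = (((-5 + (-8 + 4*√10)) + 6)*(-36) - 122)*(-17) = (((-13 + 4*√10) + 6)*(-36) - 122)*(-17) = ((-7 + 4*√10)*(-36) - 122)*(-17) = ((252 - 144*√10) - 122)*(-17) = (130 - 144*√10)*(-17) = -2210 + 2448*√10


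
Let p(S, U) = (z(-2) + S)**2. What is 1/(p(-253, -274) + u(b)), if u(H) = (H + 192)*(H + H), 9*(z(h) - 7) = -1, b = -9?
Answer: 81/4639411 ≈ 1.7459e-5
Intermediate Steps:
z(h) = 62/9 (z(h) = 7 + (1/9)*(-1) = 7 - 1/9 = 62/9)
u(H) = 2*H*(192 + H) (u(H) = (192 + H)*(2*H) = 2*H*(192 + H))
p(S, U) = (62/9 + S)**2
1/(p(-253, -274) + u(b)) = 1/((62 + 9*(-253))**2/81 + 2*(-9)*(192 - 9)) = 1/((62 - 2277)**2/81 + 2*(-9)*183) = 1/((1/81)*(-2215)**2 - 3294) = 1/((1/81)*4906225 - 3294) = 1/(4906225/81 - 3294) = 1/(4639411/81) = 81/4639411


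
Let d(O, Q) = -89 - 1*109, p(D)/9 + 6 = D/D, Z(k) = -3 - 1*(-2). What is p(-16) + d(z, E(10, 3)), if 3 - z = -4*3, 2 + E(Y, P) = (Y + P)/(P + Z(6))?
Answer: -243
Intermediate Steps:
Z(k) = -1 (Z(k) = -3 + 2 = -1)
E(Y, P) = -2 + (P + Y)/(-1 + P) (E(Y, P) = -2 + (Y + P)/(P - 1) = -2 + (P + Y)/(-1 + P))
p(D) = -45 (p(D) = -54 + 9*(D/D) = -54 + 9*1 = -54 + 9 = -45)
z = 15 (z = 3 - (-4)*3 = 3 - 1*(-12) = 3 + 12 = 15)
d(O, Q) = -198 (d(O, Q) = -89 - 109 = -198)
p(-16) + d(z, E(10, 3)) = -45 - 198 = -243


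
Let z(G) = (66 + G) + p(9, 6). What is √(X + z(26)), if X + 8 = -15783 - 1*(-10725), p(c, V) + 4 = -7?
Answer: I*√4985 ≈ 70.604*I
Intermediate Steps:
p(c, V) = -11 (p(c, V) = -4 - 7 = -11)
z(G) = 55 + G (z(G) = (66 + G) - 11 = 55 + G)
X = -5066 (X = -8 + (-15783 - 1*(-10725)) = -8 + (-15783 + 10725) = -8 - 5058 = -5066)
√(X + z(26)) = √(-5066 + (55 + 26)) = √(-5066 + 81) = √(-4985) = I*√4985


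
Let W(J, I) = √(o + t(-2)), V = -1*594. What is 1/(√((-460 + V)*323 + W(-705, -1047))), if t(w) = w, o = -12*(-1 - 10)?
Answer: -I/√(340442 - √130) ≈ -0.0017139*I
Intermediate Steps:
o = 132 (o = -12*(-11) = 132)
V = -594
W(J, I) = √130 (W(J, I) = √(132 - 2) = √130)
1/(√((-460 + V)*323 + W(-705, -1047))) = 1/(√((-460 - 594)*323 + √130)) = 1/(√(-1054*323 + √130)) = 1/(√(-340442 + √130)) = (-340442 + √130)^(-½)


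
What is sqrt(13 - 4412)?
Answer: I*sqrt(4399) ≈ 66.325*I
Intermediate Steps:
sqrt(13 - 4412) = sqrt(-4399) = I*sqrt(4399)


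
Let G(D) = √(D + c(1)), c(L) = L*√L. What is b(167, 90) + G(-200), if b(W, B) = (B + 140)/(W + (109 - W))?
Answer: 230/109 + I*√199 ≈ 2.1101 + 14.107*I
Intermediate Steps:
b(W, B) = 140/109 + B/109 (b(W, B) = (140 + B)/109 = (140 + B)*(1/109) = 140/109 + B/109)
c(L) = L^(3/2)
G(D) = √(1 + D) (G(D) = √(D + 1^(3/2)) = √(D + 1) = √(1 + D))
b(167, 90) + G(-200) = (140/109 + (1/109)*90) + √(1 - 200) = (140/109 + 90/109) + √(-199) = 230/109 + I*√199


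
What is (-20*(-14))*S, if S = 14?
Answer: 3920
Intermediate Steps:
(-20*(-14))*S = -20*(-14)*14 = 280*14 = 3920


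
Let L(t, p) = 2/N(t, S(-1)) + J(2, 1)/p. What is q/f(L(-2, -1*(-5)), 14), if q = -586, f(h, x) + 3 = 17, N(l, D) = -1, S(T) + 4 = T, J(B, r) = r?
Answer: -293/7 ≈ -41.857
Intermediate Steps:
S(T) = -4 + T
L(t, p) = -2 + 1/p (L(t, p) = 2/(-1) + 1/p = 2*(-1) + 1/p = -2 + 1/p)
f(h, x) = 14 (f(h, x) = -3 + 17 = 14)
q/f(L(-2, -1*(-5)), 14) = -586/14 = -586*1/14 = -293/7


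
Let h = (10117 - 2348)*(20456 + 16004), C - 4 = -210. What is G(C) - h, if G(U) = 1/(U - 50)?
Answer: -72513981441/256 ≈ -2.8326e+8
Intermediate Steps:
C = -206 (C = 4 - 210 = -206)
G(U) = 1/(-50 + U)
h = 283257740 (h = 7769*36460 = 283257740)
G(C) - h = 1/(-50 - 206) - 1*283257740 = 1/(-256) - 283257740 = -1/256 - 283257740 = -72513981441/256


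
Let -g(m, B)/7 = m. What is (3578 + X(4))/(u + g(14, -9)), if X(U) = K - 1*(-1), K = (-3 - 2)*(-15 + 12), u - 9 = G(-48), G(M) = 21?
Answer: -1797/34 ≈ -52.853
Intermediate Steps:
g(m, B) = -7*m
u = 30 (u = 9 + 21 = 30)
K = 15 (K = -5*(-3) = 15)
X(U) = 16 (X(U) = 15 - 1*(-1) = 15 + 1 = 16)
(3578 + X(4))/(u + g(14, -9)) = (3578 + 16)/(30 - 7*14) = 3594/(30 - 98) = 3594/(-68) = 3594*(-1/68) = -1797/34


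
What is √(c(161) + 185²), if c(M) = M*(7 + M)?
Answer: √61273 ≈ 247.53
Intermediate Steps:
√(c(161) + 185²) = √(161*(7 + 161) + 185²) = √(161*168 + 34225) = √(27048 + 34225) = √61273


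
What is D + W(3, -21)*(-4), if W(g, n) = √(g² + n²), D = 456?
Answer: 456 - 60*√2 ≈ 371.15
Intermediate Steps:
D + W(3, -21)*(-4) = 456 + √(3² + (-21)²)*(-4) = 456 + √(9 + 441)*(-4) = 456 + √450*(-4) = 456 + (15*√2)*(-4) = 456 - 60*√2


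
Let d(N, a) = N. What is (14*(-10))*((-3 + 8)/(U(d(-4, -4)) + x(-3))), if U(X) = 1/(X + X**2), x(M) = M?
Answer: 240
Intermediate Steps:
(14*(-10))*((-3 + 8)/(U(d(-4, -4)) + x(-3))) = (14*(-10))*((-3 + 8)/(1/((-4)*(1 - 4)) - 3)) = -700/(-1/4/(-3) - 3) = -700/(-1/4*(-1/3) - 3) = -700/(1/12 - 3) = -700/(-35/12) = -700*(-12)/35 = -140*(-12/7) = 240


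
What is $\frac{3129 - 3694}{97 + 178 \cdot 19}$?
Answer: $- \frac{565}{3479} \approx -0.1624$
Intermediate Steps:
$\frac{3129 - 3694}{97 + 178 \cdot 19} = - \frac{565}{97 + 3382} = - \frac{565}{3479}$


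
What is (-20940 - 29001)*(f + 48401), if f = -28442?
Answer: -996772419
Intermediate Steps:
(-20940 - 29001)*(f + 48401) = (-20940 - 29001)*(-28442 + 48401) = -49941*19959 = -996772419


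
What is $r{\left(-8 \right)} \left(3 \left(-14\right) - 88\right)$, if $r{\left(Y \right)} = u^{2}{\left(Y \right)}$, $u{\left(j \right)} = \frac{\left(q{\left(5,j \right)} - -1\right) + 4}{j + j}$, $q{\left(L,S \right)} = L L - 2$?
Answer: $- \frac{3185}{8} \approx -398.13$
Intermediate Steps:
$q{\left(L,S \right)} = -2 + L^{2}$ ($q{\left(L,S \right)} = L^{2} - 2 = -2 + L^{2}$)
$u{\left(j \right)} = \frac{14}{j}$ ($u{\left(j \right)} = \frac{\left(\left(-2 + 5^{2}\right) - -1\right) + 4}{j + j} = \frac{\left(\left(-2 + 25\right) + 1\right) + 4}{2 j} = \left(\left(23 + 1\right) + 4\right) \frac{1}{2 j} = \left(24 + 4\right) \frac{1}{2 j} = 28 \frac{1}{2 j} = \frac{14}{j}$)
$r{\left(Y \right)} = \frac{196}{Y^{2}}$ ($r{\left(Y \right)} = \left(\frac{14}{Y}\right)^{2} = \frac{196}{Y^{2}}$)
$r{\left(-8 \right)} \left(3 \left(-14\right) - 88\right) = \frac{196}{64} \left(3 \left(-14\right) - 88\right) = 196 \cdot \frac{1}{64} \left(-42 - 88\right) = \frac{49}{16} \left(-130\right) = - \frac{3185}{8}$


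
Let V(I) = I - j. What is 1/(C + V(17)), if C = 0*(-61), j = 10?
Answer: 1/7 ≈ 0.14286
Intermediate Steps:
V(I) = -10 + I (V(I) = I - 1*10 = I - 10 = -10 + I)
C = 0
1/(C + V(17)) = 1/(0 + (-10 + 17)) = 1/(0 + 7) = 1/7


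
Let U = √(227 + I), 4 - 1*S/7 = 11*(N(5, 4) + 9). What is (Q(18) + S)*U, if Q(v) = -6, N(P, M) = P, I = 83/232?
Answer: -264*√3059326/29 ≈ -15923.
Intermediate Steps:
I = 83/232 (I = 83*(1/232) = 83/232 ≈ 0.35776)
S = -1050 (S = 28 - 77*(5 + 9) = 28 - 77*14 = 28 - 7*154 = 28 - 1078 = -1050)
U = √3059326/116 (U = √(227 + 83/232) = √(52747/232) = √3059326/116 ≈ 15.078)
(Q(18) + S)*U = (-6 - 1050)*(√3059326/116) = -264*√3059326/29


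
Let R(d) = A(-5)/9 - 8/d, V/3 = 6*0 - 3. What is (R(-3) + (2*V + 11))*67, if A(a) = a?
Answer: -2948/9 ≈ -327.56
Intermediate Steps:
V = -9 (V = 3*(6*0 - 3) = 3*(0 - 3) = 3*(-3) = -9)
R(d) = -5/9 - 8/d
(R(-3) + (2*V + 11))*67 = ((-5/9 - 8/(-3)) + (2*(-9) + 11))*67 = ((-5/9 - 8*(-1/3)) + (-18 + 11))*67 = ((-5/9 + 8/3) - 7)*67 = (19/9 - 7)*67 = -44/9*67 = -2948/9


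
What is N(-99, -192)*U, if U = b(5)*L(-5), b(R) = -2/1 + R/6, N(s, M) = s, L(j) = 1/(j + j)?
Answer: -231/20 ≈ -11.550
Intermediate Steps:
L(j) = 1/(2*j)
b(R) = -2 + R/6 (b(R) = -2*1 + R*(⅙) = -2 + R/6)
U = 7/60 (U = (-2 + (⅙)*5)*((½)/(-5)) = (-2 + ⅚)*((½)*(-⅕)) = -7/6*(-⅒) = 7/60 ≈ 0.11667)
N(-99, -192)*U = -99*7/60 = -231/20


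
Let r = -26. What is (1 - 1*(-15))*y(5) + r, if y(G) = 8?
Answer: 102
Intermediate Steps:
(1 - 1*(-15))*y(5) + r = (1 - 1*(-15))*8 - 26 = (1 + 15)*8 - 26 = 16*8 - 26 = 128 - 26 = 102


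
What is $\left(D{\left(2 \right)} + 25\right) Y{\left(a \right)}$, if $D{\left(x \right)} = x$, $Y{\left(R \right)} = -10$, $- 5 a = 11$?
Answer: $-270$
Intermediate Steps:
$a = - \frac{11}{5}$ ($a = \left(- \frac{1}{5}\right) 11 = - \frac{11}{5} \approx -2.2$)
$\left(D{\left(2 \right)} + 25\right) Y{\left(a \right)} = \left(2 + 25\right) \left(-10\right) = 27 \left(-10\right) = -270$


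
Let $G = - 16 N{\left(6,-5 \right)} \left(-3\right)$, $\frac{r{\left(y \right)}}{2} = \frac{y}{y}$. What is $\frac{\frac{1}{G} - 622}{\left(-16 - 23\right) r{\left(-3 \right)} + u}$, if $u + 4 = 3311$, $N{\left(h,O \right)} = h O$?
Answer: $- \frac{895681}{4649760} \approx -0.19263$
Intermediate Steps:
$N{\left(h,O \right)} = O h$
$r{\left(y \right)} = 2$ ($r{\left(y \right)} = 2 \frac{y}{y} = 2 \cdot 1 = 2$)
$u = 3307$ ($u = -4 + 3311 = 3307$)
$G = -1440$ ($G = - 16 \left(\left(-5\right) 6\right) \left(-3\right) = \left(-16\right) \left(-30\right) \left(-3\right) = 480 \left(-3\right) = -1440$)
$\frac{\frac{1}{G} - 622}{\left(-16 - 23\right) r{\left(-3 \right)} + u} = \frac{\frac{1}{-1440} - 622}{\left(-16 - 23\right) 2 + 3307} = \frac{- \frac{1}{1440} - 622}{\left(-39\right) 2 + 3307} = - \frac{895681}{1440 \left(-78 + 3307\right)} = - \frac{895681}{1440 \cdot 3229} = \left(- \frac{895681}{1440}\right) \frac{1}{3229} = - \frac{895681}{4649760}$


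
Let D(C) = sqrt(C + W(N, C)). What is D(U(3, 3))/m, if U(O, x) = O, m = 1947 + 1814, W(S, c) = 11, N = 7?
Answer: sqrt(14)/3761 ≈ 0.00099486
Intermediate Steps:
m = 3761
D(C) = sqrt(11 + C) (D(C) = sqrt(C + 11) = sqrt(11 + C))
D(U(3, 3))/m = sqrt(11 + 3)/3761 = sqrt(14)*(1/3761) = sqrt(14)/3761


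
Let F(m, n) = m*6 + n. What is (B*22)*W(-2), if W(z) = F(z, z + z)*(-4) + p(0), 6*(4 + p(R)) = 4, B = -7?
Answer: -28028/3 ≈ -9342.7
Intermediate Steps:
p(R) = -10/3 (p(R) = -4 + (1/6)*4 = -4 + 2/3 = -10/3)
F(m, n) = n + 6*m (F(m, n) = 6*m + n = n + 6*m)
W(z) = -10/3 - 32*z (W(z) = ((z + z) + 6*z)*(-4) - 10/3 = (2*z + 6*z)*(-4) - 10/3 = (8*z)*(-4) - 10/3 = -32*z - 10/3 = -10/3 - 32*z)
(B*22)*W(-2) = (-7*22)*(-10/3 - 32*(-2)) = -154*(-10/3 + 64) = -154*182/3 = -28028/3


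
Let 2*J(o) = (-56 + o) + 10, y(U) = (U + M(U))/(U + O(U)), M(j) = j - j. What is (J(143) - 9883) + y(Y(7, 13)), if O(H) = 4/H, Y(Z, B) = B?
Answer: -3402399/346 ≈ -9833.5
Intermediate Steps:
M(j) = 0
y(U) = U/(U + 4/U) (y(U) = (U + 0)/(U + 4/U) = U/(U + 4/U))
J(o) = -23 + o/2 (J(o) = ((-56 + o) + 10)/2 = (-46 + o)/2 = -23 + o/2)
(J(143) - 9883) + y(Y(7, 13)) = ((-23 + (½)*143) - 9883) + 13²/(4 + 13²) = ((-23 + 143/2) - 9883) + 169/(4 + 169) = (97/2 - 9883) + 169/173 = -19669/2 + 169*(1/173) = -19669/2 + 169/173 = -3402399/346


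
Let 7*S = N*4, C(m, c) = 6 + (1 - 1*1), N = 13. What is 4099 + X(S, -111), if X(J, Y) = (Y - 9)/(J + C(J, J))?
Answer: 192233/47 ≈ 4090.1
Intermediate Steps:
C(m, c) = 6 (C(m, c) = 6 + (1 - 1) = 6 + 0 = 6)
S = 52/7 (S = (13*4)/7 = (⅐)*52 = 52/7 ≈ 7.4286)
X(J, Y) = (-9 + Y)/(6 + J) (X(J, Y) = (Y - 9)/(J + 6) = (-9 + Y)/(6 + J))
4099 + X(S, -111) = 4099 + (-9 - 111)/(6 + 52/7) = 4099 - 120/(94/7) = 4099 + (7/94)*(-120) = 4099 - 420/47 = 192233/47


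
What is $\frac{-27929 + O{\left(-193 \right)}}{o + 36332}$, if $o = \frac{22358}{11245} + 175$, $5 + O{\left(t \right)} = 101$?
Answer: $- \frac{312982085}{410543573} \approx -0.76236$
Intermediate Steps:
$O{\left(t \right)} = 96$ ($O{\left(t \right)} = -5 + 101 = 96$)
$o = \frac{1990233}{11245}$ ($o = 22358 \cdot \frac{1}{11245} + 175 = \frac{22358}{11245} + 175 = \frac{1990233}{11245} \approx 176.99$)
$\frac{-27929 + O{\left(-193 \right)}}{o + 36332} = \frac{-27929 + 96}{\frac{1990233}{11245} + 36332} = - \frac{27833}{\frac{410543573}{11245}} = \left(-27833\right) \frac{11245}{410543573} = - \frac{312982085}{410543573}$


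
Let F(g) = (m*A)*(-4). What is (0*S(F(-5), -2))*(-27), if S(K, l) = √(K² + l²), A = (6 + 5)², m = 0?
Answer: 0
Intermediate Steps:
A = 121 (A = 11² = 121)
F(g) = 0 (F(g) = (0*121)*(-4) = 0*(-4) = 0)
(0*S(F(-5), -2))*(-27) = (0*√(0² + (-2)²))*(-27) = (0*√(0 + 4))*(-27) = (0*√4)*(-27) = (0*2)*(-27) = 0*(-27) = 0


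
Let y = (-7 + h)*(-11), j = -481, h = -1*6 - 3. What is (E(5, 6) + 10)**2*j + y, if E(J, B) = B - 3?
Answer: -81113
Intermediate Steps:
E(J, B) = -3 + B
h = -9 (h = -6 - 3 = -9)
y = 176 (y = (-7 - 9)*(-11) = -16*(-11) = 176)
(E(5, 6) + 10)**2*j + y = ((-3 + 6) + 10)**2*(-481) + 176 = (3 + 10)**2*(-481) + 176 = 13**2*(-481) + 176 = 169*(-481) + 176 = -81289 + 176 = -81113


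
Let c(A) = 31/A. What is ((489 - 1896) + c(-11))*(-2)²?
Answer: -62032/11 ≈ -5639.3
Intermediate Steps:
((489 - 1896) + c(-11))*(-2)² = ((489 - 1896) + 31/(-11))*(-2)² = (-1407 + 31*(-1/11))*4 = (-1407 - 31/11)*4 = -15508/11*4 = -62032/11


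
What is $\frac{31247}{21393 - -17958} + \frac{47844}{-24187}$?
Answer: $- \frac{1126938055}{951782637} \approx -1.184$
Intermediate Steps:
$\frac{31247}{21393 - -17958} + \frac{47844}{-24187} = \frac{31247}{21393 + 17958} + 47844 \left(- \frac{1}{24187}\right) = \frac{31247}{39351} - \frac{47844}{24187} = - \frac{1126938055}{951782637}$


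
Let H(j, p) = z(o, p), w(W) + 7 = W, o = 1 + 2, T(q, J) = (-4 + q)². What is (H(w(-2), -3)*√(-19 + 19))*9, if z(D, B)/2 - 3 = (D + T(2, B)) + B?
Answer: 0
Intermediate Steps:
o = 3
w(W) = -7 + W
z(D, B) = 14 + 2*B + 2*D (z(D, B) = 6 + 2*((D + (-4 + 2)²) + B) = 6 + 2*((D + (-2)²) + B) = 6 + 2*((D + 4) + B) = 6 + 2*((4 + D) + B) = 6 + 2*(4 + B + D) = 6 + (8 + 2*B + 2*D) = 14 + 2*B + 2*D)
H(j, p) = 20 + 2*p (H(j, p) = 14 + 2*p + 2*3 = 14 + 2*p + 6 = 20 + 2*p)
(H(w(-2), -3)*√(-19 + 19))*9 = ((20 + 2*(-3))*√(-19 + 19))*9 = ((20 - 6)*√0)*9 = (14*0)*9 = 0*9 = 0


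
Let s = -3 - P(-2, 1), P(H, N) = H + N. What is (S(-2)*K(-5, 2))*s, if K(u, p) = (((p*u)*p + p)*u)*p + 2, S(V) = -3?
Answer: 1092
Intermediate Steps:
K(u, p) = 2 + p*u*(p + u*p**2) (K(u, p) = ((u*p**2 + p)*u)*p + 2 = ((p + u*p**2)*u)*p + 2 = (u*(p + u*p**2))*p + 2 = p*u*(p + u*p**2) + 2 = 2 + p*u*(p + u*p**2))
s = -2 (s = -3 - (-2 + 1) = -3 - 1*(-1) = -3 + 1 = -2)
(S(-2)*K(-5, 2))*s = -3*(2 - 5*2**2 + 2**3*(-5)**2)*(-2) = -3*(2 - 5*4 + 8*25)*(-2) = -3*(2 - 20 + 200)*(-2) = -3*182*(-2) = -546*(-2) = 1092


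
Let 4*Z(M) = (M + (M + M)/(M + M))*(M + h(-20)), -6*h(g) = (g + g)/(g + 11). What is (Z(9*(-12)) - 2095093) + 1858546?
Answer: -6308231/27 ≈ -2.3364e+5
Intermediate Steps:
h(g) = -g/(3*(11 + g)) (h(g) = -(g + g)/(6*(g + 11)) = -2*g/(6*(11 + g)) = -g/(3*(11 + g)))
Z(M) = (1 + M)*(-20/27 + M)/4 (Z(M) = ((M + (M + M)/(M + M))*(M - 1*(-20)/(33 + 3*(-20))))/4 = ((M + (2*M)/((2*M)))*(M - 1*(-20)/(33 - 60)))/4 = ((M + (2*M)*(1/(2*M)))*(M - 1*(-20)/(-27)))/4 = ((M + 1)*(M - 1*(-20)*(-1/27)))/4 = ((1 + M)*(M - 20/27))/4 = ((1 + M)*(-20/27 + M))/4 = (1 + M)*(-20/27 + M)/4)
(Z(9*(-12)) - 2095093) + 1858546 = ((-5/27 + (9*(-12))²/4 + 7*(9*(-12))/108) - 2095093) + 1858546 = ((-5/27 + (¼)*(-108)² + (7/108)*(-108)) - 2095093) + 1858546 = ((-5/27 + (¼)*11664 - 7) - 2095093) + 1858546 = ((-5/27 + 2916 - 7) - 2095093) + 1858546 = (78538/27 - 2095093) + 1858546 = -56488973/27 + 1858546 = -6308231/27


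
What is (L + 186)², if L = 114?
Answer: 90000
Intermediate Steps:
(L + 186)² = (114 + 186)² = 300² = 90000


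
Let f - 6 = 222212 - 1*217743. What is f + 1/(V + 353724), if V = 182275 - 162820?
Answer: 1669976026/373179 ≈ 4475.0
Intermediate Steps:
V = 19455
f = 4475 (f = 6 + (222212 - 1*217743) = 6 + (222212 - 217743) = 6 + 4469 = 4475)
f + 1/(V + 353724) = 4475 + 1/(19455 + 353724) = 4475 + 1/373179 = 1669976026/373179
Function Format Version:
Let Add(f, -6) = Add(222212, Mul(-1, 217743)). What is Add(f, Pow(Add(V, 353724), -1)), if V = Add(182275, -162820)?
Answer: Rational(1669976026, 373179) ≈ 4475.0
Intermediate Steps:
V = 19455
f = 4475 (f = Add(6, Add(222212, Mul(-1, 217743))) = Add(6, Add(222212, -217743)) = Add(6, 4469) = 4475)
Add(f, Pow(Add(V, 353724), -1)) = Add(4475, Pow(Add(19455, 353724), -1)) = Add(4475, Pow(373179, -1)) = Add(4475, Rational(1, 373179)) = Rational(1669976026, 373179)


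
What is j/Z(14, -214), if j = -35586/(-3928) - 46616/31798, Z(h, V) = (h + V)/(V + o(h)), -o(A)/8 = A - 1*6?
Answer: 6591769061/624512720 ≈ 10.555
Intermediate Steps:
o(A) = 48 - 8*A (o(A) = -8*(A - 1*6) = -8*(A - 6) = -8*(-6 + A) = 48 - 8*A)
Z(h, V) = (V + h)/(48 + V - 8*h) (Z(h, V) = (h + V)/(V + (48 - 8*h)) = (V + h)/(48 + V - 8*h))
j = 237113995/31225636 (j = -35586*(-1/3928) - 46616*1/31798 = 17793/1964 - 23308/15899 = 237113995/31225636 ≈ 7.5936)
j/Z(14, -214) = 237113995/(31225636*(((-214 + 14)/(48 - 214 - 8*14)))) = 237113995/(31225636*((-200/(48 - 214 - 112)))) = 237113995/(31225636*((-200/(-278)))) = 237113995/(31225636*((-1/278*(-200)))) = 237113995/(31225636*(100/139)) = (237113995/31225636)*(139/100) = 6591769061/624512720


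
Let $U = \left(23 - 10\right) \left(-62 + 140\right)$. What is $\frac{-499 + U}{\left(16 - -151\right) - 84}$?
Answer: $\frac{515}{83} \approx 6.2048$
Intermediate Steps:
$U = 1014$ ($U = 13 \cdot 78 = 1014$)
$\frac{-499 + U}{\left(16 - -151\right) - 84} = \frac{-499 + 1014}{\left(16 - -151\right) - 84} = \frac{515}{\left(16 + 151\right) - 84} = \frac{515}{167 - 84} = \frac{515}{83}$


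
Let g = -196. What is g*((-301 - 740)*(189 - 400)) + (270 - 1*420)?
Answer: -43051746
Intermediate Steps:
g*((-301 - 740)*(189 - 400)) + (270 - 1*420) = -196*(-301 - 740)*(189 - 400) + (270 - 1*420) = -(-204036)*(-211) + (270 - 420) = -196*219651 - 150 = -43051596 - 150 = -43051746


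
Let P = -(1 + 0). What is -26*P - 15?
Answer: 11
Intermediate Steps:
P = -1 (P = -1*1 = -1)
-26*P - 15 = -26*(-1) - 15 = 26 - 15 = 11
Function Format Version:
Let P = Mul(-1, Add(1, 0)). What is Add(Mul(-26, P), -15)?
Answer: 11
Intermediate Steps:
P = -1 (P = Mul(-1, 1) = -1)
Add(Mul(-26, P), -15) = Add(Mul(-26, -1), -15) = Add(26, -15) = 11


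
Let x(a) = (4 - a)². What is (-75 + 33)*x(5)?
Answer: -42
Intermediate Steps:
(-75 + 33)*x(5) = (-75 + 33)*(-4 + 5)² = -42*1² = -42*1 = -42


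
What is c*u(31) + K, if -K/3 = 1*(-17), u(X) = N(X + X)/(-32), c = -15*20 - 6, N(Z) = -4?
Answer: 51/4 ≈ 12.750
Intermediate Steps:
c = -306 (c = -300 - 6 = -306)
u(X) = 1/8 (u(X) = -4/(-32) = -4*(-1/32) = 1/8)
K = 51 (K = -3*(-17) = 51)
c*u(31) + K = -306*1/8 + 51 = -153/4 + 51 = 51/4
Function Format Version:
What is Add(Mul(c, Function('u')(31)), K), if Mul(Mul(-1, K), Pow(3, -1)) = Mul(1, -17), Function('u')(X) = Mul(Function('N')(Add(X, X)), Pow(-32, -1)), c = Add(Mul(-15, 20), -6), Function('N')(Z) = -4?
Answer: Rational(51, 4) ≈ 12.750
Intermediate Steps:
c = -306 (c = Add(-300, -6) = -306)
Function('u')(X) = Rational(1, 8) (Function('u')(X) = Mul(-4, Pow(-32, -1)) = Mul(-4, Rational(-1, 32)) = Rational(1, 8))
K = 51 (K = Mul(-3, Mul(1, -17)) = Mul(-3, -17) = 51)
Add(Mul(c, Function('u')(31)), K) = Add(Mul(-306, Rational(1, 8)), 51) = Add(Rational(-153, 4), 51) = Rational(51, 4)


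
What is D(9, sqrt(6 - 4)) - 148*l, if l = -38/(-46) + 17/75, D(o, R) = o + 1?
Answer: -251518/1725 ≈ -145.81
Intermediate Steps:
D(o, R) = 1 + o
l = 1816/1725 (l = -38*(-1/46) + 17*(1/75) = 19/23 + 17/75 = 1816/1725 ≈ 1.0528)
D(9, sqrt(6 - 4)) - 148*l = (1 + 9) - 148*1816/1725 = 10 - 268768/1725 = -251518/1725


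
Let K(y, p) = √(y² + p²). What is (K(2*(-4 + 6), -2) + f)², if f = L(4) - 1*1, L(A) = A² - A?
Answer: 141 + 44*√5 ≈ 239.39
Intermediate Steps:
K(y, p) = √(p² + y²)
f = 11 (f = 4*(-1 + 4) - 1*1 = 4*3 - 1 = 12 - 1 = 11)
(K(2*(-4 + 6), -2) + f)² = (√((-2)² + (2*(-4 + 6))²) + 11)² = (√(4 + (2*2)²) + 11)² = (√(4 + 4²) + 11)² = (√(4 + 16) + 11)² = (√20 + 11)² = (2*√5 + 11)² = (11 + 2*√5)²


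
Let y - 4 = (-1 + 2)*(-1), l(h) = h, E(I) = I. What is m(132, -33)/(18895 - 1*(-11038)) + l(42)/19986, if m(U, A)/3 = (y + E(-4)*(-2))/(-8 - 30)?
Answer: 7852255/3788859274 ≈ 0.0020725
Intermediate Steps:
y = 3 (y = 4 + (-1 + 2)*(-1) = 4 + 1*(-1) = 4 - 1 = 3)
m(U, A) = -33/38 (m(U, A) = 3*((3 - 4*(-2))/(-8 - 30)) = 3*((3 + 8)/(-38)) = 3*(11*(-1/38)) = 3*(-11/38) = -33/38)
m(132, -33)/(18895 - 1*(-11038)) + l(42)/19986 = -33/(38*(18895 - 1*(-11038))) + 42/19986 = -33/(38*(18895 + 11038)) + 42*(1/19986) = -33/38/29933 + 7/3331 = -33/38*1/29933 + 7/3331 = -33/1137454 + 7/3331 = 7852255/3788859274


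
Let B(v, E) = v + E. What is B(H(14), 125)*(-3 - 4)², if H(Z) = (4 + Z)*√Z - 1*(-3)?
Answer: 6272 + 882*√14 ≈ 9572.1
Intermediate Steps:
H(Z) = 3 + √Z*(4 + Z) (H(Z) = √Z*(4 + Z) + 3 = 3 + √Z*(4 + Z))
B(v, E) = E + v
B(H(14), 125)*(-3 - 4)² = (125 + (3 + 14^(3/2) + 4*√14))*(-3 - 4)² = (125 + (3 + 14*√14 + 4*√14))*(-7)² = (125 + (3 + 18*√14))*49 = (128 + 18*√14)*49 = 6272 + 882*√14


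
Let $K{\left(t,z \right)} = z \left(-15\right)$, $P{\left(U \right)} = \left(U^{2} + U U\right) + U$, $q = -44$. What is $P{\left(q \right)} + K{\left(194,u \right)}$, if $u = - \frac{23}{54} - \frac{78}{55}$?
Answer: $\frac{763421}{198} \approx 3855.7$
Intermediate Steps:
$P{\left(U \right)} = U + 2 U^{2}$ ($P{\left(U \right)} = \left(U^{2} + U^{2}\right) + U = 2 U^{2} + U = U + 2 U^{2}$)
$u = - \frac{5477}{2970}$ ($u = \left(-23\right) \frac{1}{54} - \frac{78}{55} = - \frac{23}{54} - \frac{78}{55} = - \frac{5477}{2970} \approx -1.8441$)
$K{\left(t,z \right)} = - 15 z$
$P{\left(q \right)} + K{\left(194,u \right)} = - 44 \left(1 + 2 \left(-44\right)\right) - - \frac{5477}{198} = - 44 \left(1 - 88\right) + \frac{5477}{198} = \left(-44\right) \left(-87\right) + \frac{5477}{198} = 3828 + \frac{5477}{198} = \frac{763421}{198}$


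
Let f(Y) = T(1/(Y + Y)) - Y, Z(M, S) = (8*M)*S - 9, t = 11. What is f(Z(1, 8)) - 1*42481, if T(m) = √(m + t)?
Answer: -42536 + √133210/110 ≈ -42533.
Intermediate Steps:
Z(M, S) = -9 + 8*M*S (Z(M, S) = 8*M*S - 9 = -9 + 8*M*S)
T(m) = √(11 + m) (T(m) = √(m + 11) = √(11 + m))
f(Y) = √(11 + 1/(2*Y)) - Y (f(Y) = √(11 + 1/(Y + Y)) - Y = √(11 + 1/(2*Y)) - Y)
f(Z(1, 8)) - 1*42481 = (√(44 + 2/(-9 + 8*1*8))/2 - (-9 + 8*1*8)) - 1*42481 = (√(44 + 2/(-9 + 64))/2 - (-9 + 64)) - 42481 = (√(44 + 2/55)/2 - 1*55) - 42481 = (√(44 + 2*(1/55))/2 - 55) - 42481 = (√(44 + 2/55)/2 - 55) - 42481 = (√(2422/55)/2 - 55) - 42481 = ((√133210/55)/2 - 55) - 42481 = (√133210/110 - 55) - 42481 = (-55 + √133210/110) - 42481 = -42536 + √133210/110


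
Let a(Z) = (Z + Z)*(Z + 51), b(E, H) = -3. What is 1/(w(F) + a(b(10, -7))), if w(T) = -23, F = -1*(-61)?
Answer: -1/311 ≈ -0.0032154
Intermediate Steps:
F = 61
a(Z) = 2*Z*(51 + Z) (a(Z) = (2*Z)*(51 + Z) = 2*Z*(51 + Z))
1/(w(F) + a(b(10, -7))) = 1/(-23 + 2*(-3)*(51 - 3)) = 1/(-23 + 2*(-3)*48) = 1/(-23 - 288) = 1/(-311) = -1/311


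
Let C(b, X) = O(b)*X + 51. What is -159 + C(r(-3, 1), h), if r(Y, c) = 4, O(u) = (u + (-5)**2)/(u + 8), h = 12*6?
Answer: 66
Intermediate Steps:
h = 72
O(u) = (25 + u)/(8 + u) (O(u) = (u + 25)/(8 + u) = (25 + u)/(8 + u))
C(b, X) = 51 + X*(25 + b)/(8 + b) (C(b, X) = ((25 + b)/(8 + b))*X + 51 = X*(25 + b)/(8 + b) + 51 = 51 + X*(25 + b)/(8 + b))
-159 + C(r(-3, 1), h) = -159 + (408 + 51*4 + 72*(25 + 4))/(8 + 4) = -159 + (408 + 204 + 72*29)/12 = -159 + (408 + 204 + 2088)/12 = -159 + (1/12)*2700 = -159 + 225 = 66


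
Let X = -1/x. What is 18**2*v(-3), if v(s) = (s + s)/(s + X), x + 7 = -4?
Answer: 2673/4 ≈ 668.25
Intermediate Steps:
x = -11 (x = -7 - 4 = -11)
X = 1/11 (X = -1/(-11) = -1*(-1/11) = 1/11 ≈ 0.090909)
v(s) = 2*s/(1/11 + s) (v(s) = (s + s)/(s + 1/11) = (2*s)/(1/11 + s) = 2*s/(1/11 + s))
18**2*v(-3) = 18**2*(22*(-3)/(1 + 11*(-3))) = 324*(22*(-3)/(1 - 33)) = 324*(22*(-3)/(-32)) = 324*(22*(-3)*(-1/32)) = 324*(33/16) = 2673/4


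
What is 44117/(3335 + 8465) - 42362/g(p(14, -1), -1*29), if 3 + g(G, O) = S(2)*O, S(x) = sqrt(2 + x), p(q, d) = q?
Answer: 502562737/719800 ≈ 698.20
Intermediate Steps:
g(G, O) = -3 + 2*O (g(G, O) = -3 + sqrt(2 + 2)*O = -3 + sqrt(4)*O = -3 + 2*O)
44117/(3335 + 8465) - 42362/g(p(14, -1), -1*29) = 44117/(3335 + 8465) - 42362/(-3 + 2*(-1*29)) = 44117/11800 - 42362/(-3 + 2*(-29)) = 44117*(1/11800) - 42362/(-3 - 58) = 44117/11800 - 42362/(-61) = 44117/11800 - 42362*(-1/61) = 44117/11800 + 42362/61 = 502562737/719800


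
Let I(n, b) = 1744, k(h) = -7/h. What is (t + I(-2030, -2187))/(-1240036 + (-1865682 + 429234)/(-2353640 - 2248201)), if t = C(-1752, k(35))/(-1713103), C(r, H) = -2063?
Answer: -4582902422484165/3258577198221185428 ≈ -0.0014064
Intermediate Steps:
t = 2063/1713103 (t = -2063/(-1713103) = -2063*(-1/1713103) = 2063/1713103 ≈ 0.0012042)
(t + I(-2030, -2187))/(-1240036 + (-1865682 + 429234)/(-2353640 - 2248201)) = (2063/1713103 + 1744)/(-1240036 + (-1865682 + 429234)/(-2353640 - 2248201)) = 2987653695/(1713103*(-1240036 - 1436448/(-4601841))) = 2987653695/(1713103*(-1240036 - 1436448*(-1/4601841))) = 2987653695/(1713103*(-1240036 + 478816/1533947)) = 2987653695/(1713103*(-1902149023276/1533947)) = (2987653695/1713103)*(-1533947/1902149023276) = -4582902422484165/3258577198221185428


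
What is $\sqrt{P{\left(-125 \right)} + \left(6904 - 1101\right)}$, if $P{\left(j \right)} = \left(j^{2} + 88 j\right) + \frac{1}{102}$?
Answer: $\frac{\sqrt{108493014}}{102} \approx 102.12$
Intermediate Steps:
$P{\left(j \right)} = \frac{1}{102} + j^{2} + 88 j$ ($P{\left(j \right)} = \left(j^{2} + 88 j\right) + \frac{1}{102} = \frac{1}{102} + j^{2} + 88 j$)
$\sqrt{P{\left(-125 \right)} + \left(6904 - 1101\right)} = \sqrt{\left(\frac{1}{102} + \left(-125\right)^{2} + 88 \left(-125\right)\right) + \left(6904 - 1101\right)} = \sqrt{\left(\frac{1}{102} + 15625 - 11000\right) + \left(6904 - 1101\right)} = \sqrt{\frac{471751}{102} + 5803} = \sqrt{\frac{1063657}{102}} = \frac{\sqrt{108493014}}{102}$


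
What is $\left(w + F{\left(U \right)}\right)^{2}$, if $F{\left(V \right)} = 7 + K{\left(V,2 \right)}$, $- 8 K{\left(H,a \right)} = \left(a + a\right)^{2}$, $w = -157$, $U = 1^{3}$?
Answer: $23104$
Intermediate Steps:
$U = 1$
$K{\left(H,a \right)} = - \frac{a^{2}}{2}$ ($K{\left(H,a \right)} = - \frac{\left(a + a\right)^{2}}{8} = - \frac{\left(2 a\right)^{2}}{8} = - \frac{4 a^{2}}{8} = - \frac{a^{2}}{2}$)
$F{\left(V \right)} = 5$ ($F{\left(V \right)} = 7 - \frac{2^{2}}{2} = 7 - 2 = 5$)
$\left(w + F{\left(U \right)}\right)^{2} = \left(-157 + 5\right)^{2} = \left(-152\right)^{2} = 23104$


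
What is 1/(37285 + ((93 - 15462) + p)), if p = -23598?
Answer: -1/1682 ≈ -0.00059453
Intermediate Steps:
1/(37285 + ((93 - 15462) + p)) = 1/(37285 + ((93 - 15462) - 23598)) = 1/(37285 + (-15369 - 23598)) = 1/(37285 - 38967) = 1/(-1682) = -1/1682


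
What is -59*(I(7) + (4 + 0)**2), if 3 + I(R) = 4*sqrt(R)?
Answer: -767 - 236*sqrt(7) ≈ -1391.4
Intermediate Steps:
I(R) = -3 + 4*sqrt(R)
-59*(I(7) + (4 + 0)**2) = -59*((-3 + 4*sqrt(7)) + (4 + 0)**2) = -59*((-3 + 4*sqrt(7)) + 4**2) = -59*((-3 + 4*sqrt(7)) + 16) = -59*(13 + 4*sqrt(7)) = -767 - 236*sqrt(7)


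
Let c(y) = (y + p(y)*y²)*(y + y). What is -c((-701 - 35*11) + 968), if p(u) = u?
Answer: -387783400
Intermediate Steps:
c(y) = 2*y*(y + y³) (c(y) = (y + y*y²)*(y + y) = (y + y³)*(2*y) = 2*y*(y + y³))
-c((-701 - 35*11) + 968) = -2*((-701 - 35*11) + 968)²*(1 + ((-701 - 35*11) + 968)²) = -2*((-701 - 385) + 968)²*(1 + ((-701 - 385) + 968)²) = -2*(-1086 + 968)²*(1 + (-1086 + 968)²) = -2*(-118)²*(1 + (-118)²) = -2*13924*(1 + 13924) = -2*13924*13925 = -1*387783400 = -387783400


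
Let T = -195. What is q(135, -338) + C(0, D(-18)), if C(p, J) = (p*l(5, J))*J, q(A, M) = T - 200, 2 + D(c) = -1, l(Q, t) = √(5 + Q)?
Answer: -395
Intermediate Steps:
D(c) = -3 (D(c) = -2 - 1 = -3)
q(A, M) = -395 (q(A, M) = -195 - 200 = -395)
C(p, J) = J*p*√10 (C(p, J) = (p*√(5 + 5))*J = (p*√10)*J = J*p*√10)
q(135, -338) + C(0, D(-18)) = -395 - 3*0*√10 = -395 + 0 = -395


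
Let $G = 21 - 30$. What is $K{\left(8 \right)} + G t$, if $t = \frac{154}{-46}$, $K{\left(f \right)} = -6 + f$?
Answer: $\frac{739}{23} \approx 32.13$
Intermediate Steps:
$t = - \frac{77}{23}$ ($t = 154 \left(- \frac{1}{46}\right) = - \frac{77}{23} \approx -3.3478$)
$G = -9$
$K{\left(8 \right)} + G t = \left(-6 + 8\right) - - \frac{693}{23} = 2 + \frac{693}{23} = \frac{739}{23}$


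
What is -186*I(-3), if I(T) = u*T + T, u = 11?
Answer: 6696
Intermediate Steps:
I(T) = 12*T (I(T) = 11*T + T = 12*T)
-186*I(-3) = -2232*(-3) = -186*(-36) = 6696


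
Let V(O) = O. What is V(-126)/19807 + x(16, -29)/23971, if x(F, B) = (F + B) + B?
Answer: -3852240/474793597 ≈ -0.0081135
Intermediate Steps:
x(F, B) = F + 2*B (x(F, B) = (B + F) + B = F + 2*B)
V(-126)/19807 + x(16, -29)/23971 = -126/19807 + (16 + 2*(-29))/23971 = -126*1/19807 + (16 - 58)*(1/23971) = -126/19807 - 42*1/23971 = -126/19807 - 42/23971 = -3852240/474793597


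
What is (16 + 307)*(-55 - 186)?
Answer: -77843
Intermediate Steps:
(16 + 307)*(-55 - 186) = 323*(-241) = -77843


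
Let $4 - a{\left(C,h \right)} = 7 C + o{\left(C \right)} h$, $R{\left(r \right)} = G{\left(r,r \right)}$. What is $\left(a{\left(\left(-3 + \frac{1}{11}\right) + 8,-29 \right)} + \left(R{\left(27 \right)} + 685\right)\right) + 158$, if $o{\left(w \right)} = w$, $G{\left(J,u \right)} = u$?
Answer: $986$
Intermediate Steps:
$R{\left(r \right)} = r$
$a{\left(C,h \right)} = 4 - 7 C - C h$ ($a{\left(C,h \right)} = 4 - \left(7 C + C h\right) = 4 - 7 C - C h$)
$\left(a{\left(\left(-3 + \frac{1}{11}\right) + 8,-29 \right)} + \left(R{\left(27 \right)} + 685\right)\right) + 158 = \left(\left(4 - 7 \left(\left(-3 + \frac{1}{11}\right) + 8\right) - \left(\left(-3 + \frac{1}{11}\right) + 8\right) \left(-29\right)\right) + \left(27 + 685\right)\right) + 158 = \left(\left(4 - 7 \left(\left(-3 + \frac{1}{11}\right) + 8\right) - \left(\left(-3 + \frac{1}{11}\right) + 8\right) \left(-29\right)\right) + 712\right) + 158 = \left(\left(4 - 7 \left(- \frac{32}{11} + 8\right) - \left(- \frac{32}{11} + 8\right) \left(-29\right)\right) + 712\right) + 158 = \left(\left(4 - \frac{392}{11} - \frac{56}{11} \left(-29\right)\right) + 712\right) + 158 = \left(\left(4 - \frac{392}{11} + \frac{1624}{11}\right) + 712\right) + 158 = \left(116 + 712\right) + 158 = 828 + 158 = 986$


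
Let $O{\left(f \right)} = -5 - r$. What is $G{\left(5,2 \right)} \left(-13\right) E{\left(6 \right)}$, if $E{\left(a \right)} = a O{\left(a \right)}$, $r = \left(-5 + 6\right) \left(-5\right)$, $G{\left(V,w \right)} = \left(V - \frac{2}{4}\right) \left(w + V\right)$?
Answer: $0$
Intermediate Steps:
$G{\left(V,w \right)} = \left(- \frac{1}{2} + V\right) \left(V + w\right)$ ($G{\left(V,w \right)} = \left(V - \frac{1}{2}\right) \left(V + w\right) = \left(- \frac{1}{2} + V\right) \left(V + w\right)$)
$r = -5$ ($r = 1 \left(-5\right) = -5$)
$O{\left(f \right)} = 0$ ($O{\left(f \right)} = -5 - -5 = -5 + 5 = 0$)
$E{\left(a \right)} = 0$ ($E{\left(a \right)} = a 0 = 0$)
$G{\left(5,2 \right)} \left(-13\right) E{\left(6 \right)} = \left(5^{2} - \frac{5}{2} - 1 + 5 \cdot 2\right) \left(-13\right) 0 = \left(25 - \frac{5}{2} - 1 + 10\right) \left(-13\right) 0 = \frac{63}{2} \left(-13\right) 0 = \left(- \frac{819}{2}\right) 0 = 0$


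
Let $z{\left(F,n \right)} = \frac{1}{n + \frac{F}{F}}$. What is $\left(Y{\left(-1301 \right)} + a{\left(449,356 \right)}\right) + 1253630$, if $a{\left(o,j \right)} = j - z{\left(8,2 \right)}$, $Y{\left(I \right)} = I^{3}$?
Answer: $- \frac{6602459746}{3} \approx -2.2008 \cdot 10^{9}$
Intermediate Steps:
$z{\left(F,n \right)} = \frac{1}{1 + n}$ ($z{\left(F,n \right)} = \frac{1}{n + 1} = \frac{1}{1 + n}$)
$a{\left(o,j \right)} = - \frac{1}{3} + j$ ($a{\left(o,j \right)} = j - \frac{1}{1 + 2} = j - \frac{1}{3} = - \frac{1}{3} + j$)
$\left(Y{\left(-1301 \right)} + a{\left(449,356 \right)}\right) + 1253630 = \left(\left(-1301\right)^{3} + \left(- \frac{1}{3} + 356\right)\right) + 1253630 = \left(-2202073901 + \frac{1067}{3}\right) + 1253630 = - \frac{6606220636}{3} + 1253630 = - \frac{6602459746}{3}$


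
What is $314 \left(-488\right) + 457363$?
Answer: $304131$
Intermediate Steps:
$314 \left(-488\right) + 457363 = -153232 + 457363 = 304131$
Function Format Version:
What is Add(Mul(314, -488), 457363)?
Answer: 304131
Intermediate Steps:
Add(Mul(314, -488), 457363) = Add(-153232, 457363) = 304131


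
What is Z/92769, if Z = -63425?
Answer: -63425/92769 ≈ -0.68369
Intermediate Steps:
Z/92769 = -63425/92769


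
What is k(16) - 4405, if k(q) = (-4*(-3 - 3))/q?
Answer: -8807/2 ≈ -4403.5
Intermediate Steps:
k(q) = 24/q (k(q) = (-4*(-6))/q = 24/q)
k(16) - 4405 = 24/16 - 4405 = 24*(1/16) - 4405 = 3/2 - 4405 = -8807/2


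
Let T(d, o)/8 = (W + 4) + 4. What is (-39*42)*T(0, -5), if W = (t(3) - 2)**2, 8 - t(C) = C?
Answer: -222768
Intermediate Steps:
t(C) = 8 - C
W = 9 (W = ((8 - 1*3) - 2)**2 = ((8 - 3) - 2)**2 = (5 - 2)**2 = 3**2 = 9)
T(d, o) = 136 (T(d, o) = 8*((9 + 4) + 4) = 8*(13 + 4) = 8*17 = 136)
(-39*42)*T(0, -5) = -39*42*136 = -1638*136 = -222768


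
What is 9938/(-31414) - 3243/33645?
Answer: -72706602/176154005 ≈ -0.41274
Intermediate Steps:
9938/(-31414) - 3243/33645 = 9938*(-1/31414) - 3243*1/33645 = -4969/15707 - 1081/11215 = -72706602/176154005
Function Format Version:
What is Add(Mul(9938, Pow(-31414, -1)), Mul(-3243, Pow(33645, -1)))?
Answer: Rational(-72706602, 176154005) ≈ -0.41274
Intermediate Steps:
Add(Mul(9938, Pow(-31414, -1)), Mul(-3243, Pow(33645, -1))) = Add(Mul(9938, Rational(-1, 31414)), Mul(-3243, Rational(1, 33645))) = Add(Rational(-4969, 15707), Rational(-1081, 11215)) = Rational(-72706602, 176154005)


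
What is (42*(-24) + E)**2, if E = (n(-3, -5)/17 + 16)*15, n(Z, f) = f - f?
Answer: 589824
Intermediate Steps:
n(Z, f) = 0
E = 240 (E = (0/17 + 16)*15 = (0*(1/17) + 16)*15 = (0 + 16)*15 = 16*15 = 240)
(42*(-24) + E)**2 = (42*(-24) + 240)**2 = (-1008 + 240)**2 = (-768)**2 = 589824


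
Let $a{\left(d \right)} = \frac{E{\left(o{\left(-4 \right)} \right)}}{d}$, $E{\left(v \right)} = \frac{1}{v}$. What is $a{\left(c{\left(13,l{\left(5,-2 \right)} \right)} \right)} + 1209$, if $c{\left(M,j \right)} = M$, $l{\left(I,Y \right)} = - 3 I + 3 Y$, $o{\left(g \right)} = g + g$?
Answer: $\frac{125735}{104} \approx 1209.0$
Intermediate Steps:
$o{\left(g \right)} = 2 g$
$a{\left(d \right)} = - \frac{1}{8 d}$ ($a{\left(d \right)} = \frac{1}{2 \left(-4\right) d} = \frac{1}{\left(-8\right) d} = - \frac{1}{8 d}$)
$a{\left(c{\left(13,l{\left(5,-2 \right)} \right)} \right)} + 1209 = - \frac{1}{8 \cdot 13} + 1209 = \left(- \frac{1}{8}\right) \frac{1}{13} + 1209 = - \frac{1}{104} + 1209 = \frac{125735}{104}$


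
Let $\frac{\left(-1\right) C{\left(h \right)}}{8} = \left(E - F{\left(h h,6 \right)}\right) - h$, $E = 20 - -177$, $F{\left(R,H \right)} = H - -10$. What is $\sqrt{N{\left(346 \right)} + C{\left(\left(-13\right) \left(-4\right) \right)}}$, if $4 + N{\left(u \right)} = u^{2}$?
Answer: $2 \sqrt{29670} \approx 344.5$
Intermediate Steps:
$F{\left(R,H \right)} = 10 + H$ ($F{\left(R,H \right)} = H + 10 = 10 + H$)
$E = 197$ ($E = 20 + 177 = 197$)
$N{\left(u \right)} = -4 + u^{2}$
$C{\left(h \right)} = -1448 + 8 h$ ($C{\left(h \right)} = - 8 \left(\left(197 - \left(10 + 6\right)\right) - h\right) = - 8 \left(\left(197 - 16\right) - h\right) = - 8 \left(181 - h\right) = -1448 + 8 h$)
$\sqrt{N{\left(346 \right)} + C{\left(\left(-13\right) \left(-4\right) \right)}} = \sqrt{\left(-4 + 346^{2}\right) - \left(1448 - 8 \left(\left(-13\right) \left(-4\right)\right)\right)} = \sqrt{\left(-4 + 119716\right) + \left(-1448 + 8 \cdot 52\right)} = \sqrt{119712 + \left(-1448 + 416\right)} = \sqrt{119712 - 1032} = \sqrt{118680} = 2 \sqrt{29670}$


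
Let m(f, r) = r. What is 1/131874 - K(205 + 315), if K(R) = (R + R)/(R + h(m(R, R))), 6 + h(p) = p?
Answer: -68573963/68178858 ≈ -1.0058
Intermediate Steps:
h(p) = -6 + p
K(R) = 2*R/(-6 + 2*R) (K(R) = (R + R)/(R + (-6 + R)) = (2*R)/(-6 + 2*R) = 2*R/(-6 + 2*R))
1/131874 - K(205 + 315) = 1/131874 - (205 + 315)/(-3 + (205 + 315)) = 1/131874 - 520/(-3 + 520) = 1/131874 - 520/517 = -68573963/68178858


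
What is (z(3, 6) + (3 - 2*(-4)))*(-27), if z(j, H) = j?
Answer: -378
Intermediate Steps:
(z(3, 6) + (3 - 2*(-4)))*(-27) = (3 + (3 - 2*(-4)))*(-27) = (3 + (3 - 1*(-8)))*(-27) = (3 + (3 + 8))*(-27) = (3 + 11)*(-27) = 14*(-27) = -378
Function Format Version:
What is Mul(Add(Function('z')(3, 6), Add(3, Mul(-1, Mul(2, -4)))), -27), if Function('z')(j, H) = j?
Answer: -378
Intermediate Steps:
Mul(Add(Function('z')(3, 6), Add(3, Mul(-1, Mul(2, -4)))), -27) = Mul(Add(3, Add(3, Mul(-1, Mul(2, -4)))), -27) = Mul(Add(3, Add(3, Mul(-1, -8))), -27) = Mul(Add(3, Add(3, 8)), -27) = Mul(Add(3, 11), -27) = Mul(14, -27) = -378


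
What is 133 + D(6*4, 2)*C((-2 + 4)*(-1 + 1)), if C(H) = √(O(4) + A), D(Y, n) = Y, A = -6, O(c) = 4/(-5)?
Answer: 133 + 24*I*√170/5 ≈ 133.0 + 62.584*I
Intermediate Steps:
O(c) = -⅘ (O(c) = 4*(-⅕) = -⅘)
C(H) = I*√170/5 (C(H) = √(-⅘ - 6) = √(-34/5) = I*√170/5)
133 + D(6*4, 2)*C((-2 + 4)*(-1 + 1)) = 133 + (6*4)*(I*√170/5) = 133 + 24*(I*√170/5) = 133 + 24*I*√170/5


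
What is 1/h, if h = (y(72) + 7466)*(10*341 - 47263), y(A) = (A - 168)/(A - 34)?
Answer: -19/6218618518 ≈ -3.0553e-9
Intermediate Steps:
y(A) = (-168 + A)/(-34 + A)
h = -6218618518/19 (h = ((-168 + 72)/(-34 + 72) + 7466)*(10*341 - 47263) = (-96/38 + 7466)*(3410 - 47263) = ((1/38)*(-96) + 7466)*(-43853) = (-48/19 + 7466)*(-43853) = (141806/19)*(-43853) = -6218618518/19 ≈ -3.2730e+8)
1/h = 1/(-6218618518/19) = -19/6218618518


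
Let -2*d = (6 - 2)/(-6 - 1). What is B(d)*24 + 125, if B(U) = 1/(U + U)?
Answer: 167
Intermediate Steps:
d = 2/7 (d = -(6 - 2)/(2*(-6 - 1)) = -2/(-7) = -2*(-1)/7 = -½*(-4/7) = 2/7 ≈ 0.28571)
B(U) = 1/(2*U)
B(d)*24 + 125 = (1/(2*(2/7)))*24 + 125 = ((½)*(7/2))*24 + 125 = (7/4)*24 + 125 = 42 + 125 = 167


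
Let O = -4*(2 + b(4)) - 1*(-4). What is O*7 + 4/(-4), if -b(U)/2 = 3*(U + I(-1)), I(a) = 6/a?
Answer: -365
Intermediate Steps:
b(U) = 36 - 6*U (b(U) = -6*(U + 6/(-1)) = -6*(U + 6*(-1)) = -6*(U - 6) = -6*(-6 + U) = -2*(-18 + 3*U) = 36 - 6*U)
O = -52 (O = -4*(2 + (36 - 6*4)) - 1*(-4) = -4*(2 + (36 - 24)) + 4 = -4*(2 + 12) + 4 = -4*14 + 4 = -56 + 4 = -52)
O*7 + 4/(-4) = -52*7 + 4/(-4) = -364 + 4*(-¼) = -364 - 1 = -365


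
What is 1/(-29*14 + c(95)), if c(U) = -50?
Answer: -1/456 ≈ -0.0021930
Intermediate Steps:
1/(-29*14 + c(95)) = 1/(-29*14 - 50) = 1/(-406 - 50) = 1/(-456) = -1/456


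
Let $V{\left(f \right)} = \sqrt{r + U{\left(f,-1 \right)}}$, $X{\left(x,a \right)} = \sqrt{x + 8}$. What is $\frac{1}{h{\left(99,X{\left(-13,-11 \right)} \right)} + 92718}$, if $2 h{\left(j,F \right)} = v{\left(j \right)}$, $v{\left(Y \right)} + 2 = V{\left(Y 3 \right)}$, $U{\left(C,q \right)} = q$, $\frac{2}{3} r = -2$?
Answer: $\frac{92717}{8596442090} - \frac{i}{8596442090} \approx 1.0786 \cdot 10^{-5} - 1.1633 \cdot 10^{-10} i$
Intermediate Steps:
$r = -3$ ($r = \frac{3}{2} \left(-2\right) = -3$)
$X{\left(x,a \right)} = \sqrt{8 + x}$
$V{\left(f \right)} = 2 i$ ($V{\left(f \right)} = \sqrt{-3 - 1} = \sqrt{-4} = 2 i$)
$v{\left(Y \right)} = -2 + 2 i$
$h{\left(j,F \right)} = -1 + i$ ($h{\left(j,F \right)} = \frac{-2 + 2 i}{2} = -1 + i$)
$\frac{1}{h{\left(99,X{\left(-13,-11 \right)} \right)} + 92718} = \frac{1}{\left(-1 + i\right) + 92718} = \frac{1}{92717 + i} = \frac{92717 - i}{8596442090}$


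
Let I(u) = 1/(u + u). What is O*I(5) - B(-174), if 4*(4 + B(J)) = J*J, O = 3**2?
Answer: -75641/10 ≈ -7564.1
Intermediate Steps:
I(u) = 1/(2*u)
O = 9
B(J) = -4 + J**2/4 (B(J) = -4 + (J*J)/4 = -4 + J**2/4)
O*I(5) - B(-174) = 9*((1/2)/5) - (-4 + (1/4)*(-174)**2) = 9*((1/2)*(1/5)) - (-4 + (1/4)*30276) = 9*(1/10) - (-4 + 7569) = 9/10 - 1*7565 = 9/10 - 7565 = -75641/10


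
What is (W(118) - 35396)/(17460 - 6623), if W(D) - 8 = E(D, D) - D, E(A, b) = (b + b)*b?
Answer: -7658/10837 ≈ -0.70665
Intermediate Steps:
E(A, b) = 2*b² (E(A, b) = (2*b)*b = 2*b²)
W(D) = 8 - D + 2*D² (W(D) = 8 + (2*D² - D) = 8 + (-D + 2*D²) = 8 - D + 2*D²)
(W(118) - 35396)/(17460 - 6623) = ((8 - 1*118 + 2*118²) - 35396)/(17460 - 6623) = ((8 - 118 + 2*13924) - 35396)/10837 = ((8 - 118 + 27848) - 35396)*(1/10837) = (27738 - 35396)*(1/10837) = -7658*1/10837 = -7658/10837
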